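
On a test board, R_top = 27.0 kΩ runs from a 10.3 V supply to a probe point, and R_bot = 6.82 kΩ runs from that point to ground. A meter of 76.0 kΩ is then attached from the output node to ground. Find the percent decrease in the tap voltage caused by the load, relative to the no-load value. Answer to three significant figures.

6.69 %

The divider's output (Thévenin) resistance is R_top‖R_bot = 5.445 kΩ.
Fractional drop under load = R_th/(R_th + R_L) = 5.445 / (5.445 + 76.0) = 0.06685.
So the output falls by 6.69 %.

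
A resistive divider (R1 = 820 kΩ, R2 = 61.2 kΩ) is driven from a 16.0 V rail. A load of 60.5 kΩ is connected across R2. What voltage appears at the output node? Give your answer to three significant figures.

The load sits in parallel with R2: R2‖R_L = (61.2 × 60.5) / (61.2 + 60.5) = 30.42 kΩ.
V_out = 16.0 × 30.42 / (820 + 30.42) = 16.0 × 30.42/850.4 = 0.572 V.

V_out ≈ 0.572 V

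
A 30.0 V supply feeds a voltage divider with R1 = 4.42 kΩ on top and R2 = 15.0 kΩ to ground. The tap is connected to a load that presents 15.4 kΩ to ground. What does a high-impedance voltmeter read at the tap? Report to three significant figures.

The load sits in parallel with R2: R2‖R_L = (15.0 × 15.4) / (15.0 + 15.4) = 7.599 kΩ.
V_out = 30.0 × 7.599 / (4.42 + 7.599) = 30.0 × 7.599/12.02 = 19.0 V.

V_out ≈ 19.0 V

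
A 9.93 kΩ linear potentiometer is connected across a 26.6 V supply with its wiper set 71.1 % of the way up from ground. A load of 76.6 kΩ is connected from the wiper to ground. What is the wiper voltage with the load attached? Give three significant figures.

V ≈ 18.4 V

The wiper splits the pot into (1−α)R = 2.870 kΩ above and αR = 7.060 kΩ below.
Lower section ‖ load = 6.464 kΩ.
V_wiper = 26.6 × 6.464/(2.870 + 6.464) = 18.4 V.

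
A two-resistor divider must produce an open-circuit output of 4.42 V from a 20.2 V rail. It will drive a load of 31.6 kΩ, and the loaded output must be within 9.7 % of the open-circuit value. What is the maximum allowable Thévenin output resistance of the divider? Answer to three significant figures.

Loading drop = R_th/(R_th + R_L) ≤ 0.0970, so R_th ≤ R_L · ε/(1−ε) = 31.6 kΩ × 0.0970/0.9030 = 3.39 kΩ.
(Any R1, R2 with R2/(R1+R2) = 0.219 and R1‖R2 ≤ 3.39 kΩ will meet the spec.)

R_th ≤ 3.39 kΩ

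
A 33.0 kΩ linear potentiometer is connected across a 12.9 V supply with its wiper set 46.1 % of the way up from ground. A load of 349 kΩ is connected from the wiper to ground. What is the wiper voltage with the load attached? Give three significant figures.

The wiper splits the pot into (1−α)R = 17.79 kΩ above and αR = 15.21 kΩ below.
Lower section ‖ load = 14.58 kΩ.
V_wiper = 12.9 × 14.58/(17.79 + 14.58) = 5.81 V.

V ≈ 5.81 V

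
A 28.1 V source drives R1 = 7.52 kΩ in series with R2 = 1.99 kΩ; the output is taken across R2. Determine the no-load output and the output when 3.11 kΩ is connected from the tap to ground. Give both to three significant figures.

Unloaded: 5.88 V; loaded: 3.90 V

Open-circuit: V = 28.1 × 1.99/(7.52 + 1.99) = 5.88 V.
With the load, R2 becomes R2‖R_L = 1.214 kΩ, so V = 28.1 × 1.214/8.734 = 3.90 V.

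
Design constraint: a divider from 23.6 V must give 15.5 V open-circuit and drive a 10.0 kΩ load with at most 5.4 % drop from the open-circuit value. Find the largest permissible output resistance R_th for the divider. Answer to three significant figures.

Loading drop = R_th/(R_th + R_L) ≤ 0.0540, so R_th ≤ R_L · ε/(1−ε) = 10.0 kΩ × 0.0540/0.9460 = 571 Ω.

R_th ≤ 571 Ω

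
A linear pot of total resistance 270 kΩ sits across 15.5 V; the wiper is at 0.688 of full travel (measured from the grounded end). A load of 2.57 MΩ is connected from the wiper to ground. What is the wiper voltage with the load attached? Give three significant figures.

V ≈ 10.4 V

The wiper splits the pot into (1−α)R = 84.24 kΩ above and αR = 185.8 kΩ below.
Lower section ‖ load = 173.2 kΩ.
V_wiper = 15.5 × 173.2/(84.24 + 173.2) = 10.4 V.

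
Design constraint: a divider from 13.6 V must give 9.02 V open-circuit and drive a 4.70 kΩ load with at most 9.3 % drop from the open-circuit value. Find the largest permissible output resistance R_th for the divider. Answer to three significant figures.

Loading drop = R_th/(R_th + R_L) ≤ 0.0930, so R_th ≤ R_L · ε/(1−ε) = 4.70 kΩ × 0.0930/0.9070 = 482 Ω.

R_th ≤ 482 Ω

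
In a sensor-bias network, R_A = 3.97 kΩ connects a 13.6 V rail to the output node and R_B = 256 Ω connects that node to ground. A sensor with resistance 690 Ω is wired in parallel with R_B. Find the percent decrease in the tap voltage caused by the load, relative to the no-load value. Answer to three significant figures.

25.8 %

The divider's output (Thévenin) resistance is R_A‖R_B = 240.5 Ω.
Fractional drop under load = R_th/(R_th + R_L) = 240.5 / (240.5 + 690) = 0.2585.
So the output falls by 25.8 %.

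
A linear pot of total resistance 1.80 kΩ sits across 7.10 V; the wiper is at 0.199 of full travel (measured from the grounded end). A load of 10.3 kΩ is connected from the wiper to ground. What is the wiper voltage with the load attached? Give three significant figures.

V ≈ 1.37 V

The wiper splits the pot into (1−α)R = 1442 Ω above and αR = 358.2 Ω below.
Lower section ‖ load = 346.2 Ω.
V_wiper = 7.10 × 346.2/(1442 + 346.2) = 1.37 V.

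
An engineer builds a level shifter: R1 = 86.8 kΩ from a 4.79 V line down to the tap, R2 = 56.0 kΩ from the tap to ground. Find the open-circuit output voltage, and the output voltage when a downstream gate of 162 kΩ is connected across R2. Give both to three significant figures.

Unloaded: 1.88 V; loaded: 1.55 V

Open-circuit: V = 4.79 × 56.0/(86.8 + 56.0) = 1.88 V.
With the load, R2 becomes R2‖R_L = 41.61 kΩ, so V = 4.79 × 41.61/128.4 = 1.55 V.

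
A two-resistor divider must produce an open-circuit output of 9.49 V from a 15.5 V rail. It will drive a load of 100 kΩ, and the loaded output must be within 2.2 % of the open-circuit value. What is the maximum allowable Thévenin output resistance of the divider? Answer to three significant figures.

Loading drop = R_th/(R_th + R_L) ≤ 0.0220, so R_th ≤ R_L · ε/(1−ε) = 100 kΩ × 0.0220/0.9780 = 2.25 kΩ.

R_th ≤ 2.25 kΩ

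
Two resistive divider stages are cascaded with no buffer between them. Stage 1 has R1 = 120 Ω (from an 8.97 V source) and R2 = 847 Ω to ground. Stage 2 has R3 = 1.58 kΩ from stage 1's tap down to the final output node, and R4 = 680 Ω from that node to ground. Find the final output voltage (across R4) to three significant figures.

Stage 2 presents R3+R4 = 2260 Ω as a load on stage 1's tap.
Stage 1's lower leg becomes R2‖(R3+R4) = 616.1 Ω, so V_mid = 8.97 × 616.1/736.1 = 7.508 V.
Stage 2 is itself unloaded: V_out = V_mid × R4/(R3+R4) = 7.508 × 680/2260 = 2.26 V.

V_out ≈ 2.26 V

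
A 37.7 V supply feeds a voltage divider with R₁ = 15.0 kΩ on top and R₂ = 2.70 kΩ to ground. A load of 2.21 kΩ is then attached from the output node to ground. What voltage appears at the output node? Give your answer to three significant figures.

V_out ≈ 2.83 V

The load sits in parallel with R₂: R₂‖R_L = (2.70 × 2.21) / (2.70 + 2.21) = 1.215 kΩ.
V_out = 37.7 × 1.215 / (15.0 + 1.215) = 37.7 × 1.215/16.22 = 2.83 V.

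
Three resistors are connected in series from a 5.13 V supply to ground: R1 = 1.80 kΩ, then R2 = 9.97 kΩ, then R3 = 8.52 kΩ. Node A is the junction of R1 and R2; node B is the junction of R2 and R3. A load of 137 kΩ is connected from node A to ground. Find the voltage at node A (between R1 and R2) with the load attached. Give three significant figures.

V ≈ 4.62 V

Below node A the series string R2+R3 = 18.49 kΩ sits in parallel with the 137 kΩ load: 16.29 kΩ.
V_A = 5.13 × 16.29/(1.80 + 16.29) = 4.62 V.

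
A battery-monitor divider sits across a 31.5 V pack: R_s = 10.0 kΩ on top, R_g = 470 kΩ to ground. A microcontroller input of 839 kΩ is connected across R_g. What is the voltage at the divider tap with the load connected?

The load sits in parallel with R_g: R_g‖R_L = (470 × 839) / (470 + 839) = 301.2 kΩ.
V_out = 31.5 × 301.2 / (10.0 + 301.2) = 31.5 × 301.2/311.2 = 30.5 V.

V_out ≈ 30.5 V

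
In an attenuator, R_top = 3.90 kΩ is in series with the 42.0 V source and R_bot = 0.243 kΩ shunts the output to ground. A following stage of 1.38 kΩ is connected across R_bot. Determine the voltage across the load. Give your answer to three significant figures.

The load sits in parallel with R_bot: R_bot‖R_L = (243 × 1380) / (243 + 1380) = 206.6 Ω.
V_out = 42.0 × 206.6 / (3900 + 206.6) = 42.0 × 206.6/4107 = 2.11 V.

V_out ≈ 2.11 V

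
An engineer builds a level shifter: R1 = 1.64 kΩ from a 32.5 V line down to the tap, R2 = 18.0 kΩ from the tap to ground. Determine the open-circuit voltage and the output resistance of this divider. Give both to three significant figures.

V_th is the open-circuit tap voltage: 32.5 × 18.0/(1.64 + 18.0) = 29.8 V.
With the supply zeroed, R1 and R2 appear in parallel from the tap: R_th = R1‖R2 = (1.64 × 18.0)/19.64 = 1.50 kΩ.

V_th = 29.8 V, R_th = 1.50 kΩ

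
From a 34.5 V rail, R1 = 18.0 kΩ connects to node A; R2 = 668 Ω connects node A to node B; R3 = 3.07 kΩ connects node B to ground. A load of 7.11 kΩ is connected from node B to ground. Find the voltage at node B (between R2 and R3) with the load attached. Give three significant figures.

At node B, R3 is in parallel with the load: R3‖R_L = 2144 Ω.
Below node A the resistance is R2 + (R3‖R_L) = 2812 Ω, so V_A = 34.5 × 2812/20810 = 4.662 V.
Then V_B = V_A × (R3‖R_L)/(R2 + R3‖R_L) = 4.662 × 2144/2812 = 3.55 V.

V ≈ 3.55 V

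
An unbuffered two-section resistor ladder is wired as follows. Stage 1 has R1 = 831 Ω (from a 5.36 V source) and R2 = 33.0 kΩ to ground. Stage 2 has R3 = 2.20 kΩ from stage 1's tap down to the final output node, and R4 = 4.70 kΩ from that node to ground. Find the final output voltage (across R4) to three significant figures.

V_out ≈ 3.19 V

Stage 2 presents R3+R4 = 6900 Ω as a load on stage 1's tap.
Stage 1's lower leg becomes R2‖(R3+R4) = 5707 Ω, so V_mid = 5.36 × 5707/6538 = 4.679 V.
Stage 2 is itself unloaded: V_out = V_mid × R4/(R3+R4) = 4.679 × 4700/6900 = 3.19 V.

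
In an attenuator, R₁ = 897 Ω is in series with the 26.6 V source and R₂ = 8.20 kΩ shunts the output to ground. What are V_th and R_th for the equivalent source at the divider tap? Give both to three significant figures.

V_th is the open-circuit tap voltage: 26.6 × 8200/(897 + 8200) = 24.0 V.
With the supply zeroed, R₁ and R₂ appear in parallel from the tap: R_th = R₁‖R₂ = (897 × 8200)/9097 = 809 Ω.

V_th = 24.0 V, R_th = 809 Ω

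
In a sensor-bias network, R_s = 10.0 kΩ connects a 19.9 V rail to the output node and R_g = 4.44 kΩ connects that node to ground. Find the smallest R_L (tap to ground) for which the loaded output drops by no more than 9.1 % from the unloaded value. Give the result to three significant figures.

Output resistance R_th = R_s‖R_g = (10.0 × 4.44)/14.44 = 3.075 kΩ.
The fractional drop is R_th/(R_th + R_L); requiring this ≤ 0.0910 gives R_L ≥ R_th(1/0.0910 − 1) = 3.075 × 9.989 = 30.7 kΩ.

R_L(min) ≈ 30.7 kΩ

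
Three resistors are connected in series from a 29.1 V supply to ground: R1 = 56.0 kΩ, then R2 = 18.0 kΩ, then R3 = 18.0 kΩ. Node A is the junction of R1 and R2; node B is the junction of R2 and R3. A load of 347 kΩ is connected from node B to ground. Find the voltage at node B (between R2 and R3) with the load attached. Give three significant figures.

At node B, R3 is in parallel with the load: R3‖R_L = 17.11 kΩ.
Below node A the resistance is R2 + (R3‖R_L) = 35.11 kΩ, so V_A = 29.1 × 35.11/91.11 = 11.21 V.
Then V_B = V_A × (R3‖R_L)/(R2 + R3‖R_L) = 11.21 × 17.11/35.11 = 5.47 V.

V ≈ 5.47 V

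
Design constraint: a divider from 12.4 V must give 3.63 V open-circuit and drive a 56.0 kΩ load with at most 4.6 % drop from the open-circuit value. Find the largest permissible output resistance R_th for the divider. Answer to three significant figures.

R_th ≤ 2.70 kΩ

Loading drop = R_th/(R_th + R_L) ≤ 0.0460, so R_th ≤ R_L · ε/(1−ε) = 56.0 kΩ × 0.0460/0.9540 = 2.70 kΩ.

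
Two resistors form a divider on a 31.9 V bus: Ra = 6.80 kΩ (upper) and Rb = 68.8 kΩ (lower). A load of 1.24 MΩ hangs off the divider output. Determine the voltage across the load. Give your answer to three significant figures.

V_out ≈ 28.9 V

The load sits in parallel with Rb: Rb‖R_L = (68.8 × 1240) / (68.8 + 1240) = 65.18 kΩ.
V_out = 31.9 × 65.18 / (6.80 + 65.18) = 31.9 × 65.18/71.98 = 28.9 V.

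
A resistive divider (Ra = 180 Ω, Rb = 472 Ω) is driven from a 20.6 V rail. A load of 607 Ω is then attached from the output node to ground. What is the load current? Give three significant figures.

Rb‖R_L = 265.5 Ω; V_out = 20.6 × 265.5/445.5 = 12.28 V.
I_L = V_out / R_L = 12.28 / 607 Ω = 20.2 mA.

I_L ≈ 20.2 mA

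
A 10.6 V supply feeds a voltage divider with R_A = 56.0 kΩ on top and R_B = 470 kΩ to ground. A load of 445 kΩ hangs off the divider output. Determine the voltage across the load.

The load sits in parallel with R_B: R_B‖R_L = (470 × 445) / (470 + 445) = 228.6 kΩ.
V_out = 10.6 × 228.6 / (56.0 + 228.6) = 10.6 × 228.6/284.6 = 8.51 V.
(Unloaded it would have been 9.47 V.)

V_out ≈ 8.51 V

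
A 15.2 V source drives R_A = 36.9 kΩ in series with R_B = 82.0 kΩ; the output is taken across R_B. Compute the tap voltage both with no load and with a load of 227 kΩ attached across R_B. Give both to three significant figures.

Unloaded: 10.5 V; loaded: 9.43 V

Open-circuit: V = 15.2 × 82.0/(36.9 + 82.0) = 10.5 V.
With the load, R_B becomes R_B‖R_L = 60.24 kΩ, so V = 15.2 × 60.24/97.14 = 9.43 V.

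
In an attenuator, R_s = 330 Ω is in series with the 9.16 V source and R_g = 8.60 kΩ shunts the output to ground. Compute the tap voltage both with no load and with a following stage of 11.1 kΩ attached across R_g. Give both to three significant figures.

Open-circuit: V = 9.16 × 8600/(330 + 8600) = 8.82 V.
With the load, R_g becomes R_g‖R_L = 4846 Ω, so V = 9.16 × 4846/5176 = 8.58 V.

Unloaded: 8.82 V; loaded: 8.58 V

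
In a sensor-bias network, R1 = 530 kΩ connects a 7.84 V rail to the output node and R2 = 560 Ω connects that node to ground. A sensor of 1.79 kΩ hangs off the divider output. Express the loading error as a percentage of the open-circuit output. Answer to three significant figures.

23.8 %

The divider's output (Thévenin) resistance is R1‖R2 = 559.4 Ω.
Fractional drop under load = R_th/(R_th + R_L) = 559.4 / (559.4 + 1790) = 0.2381.
So the output falls by 23.8 %.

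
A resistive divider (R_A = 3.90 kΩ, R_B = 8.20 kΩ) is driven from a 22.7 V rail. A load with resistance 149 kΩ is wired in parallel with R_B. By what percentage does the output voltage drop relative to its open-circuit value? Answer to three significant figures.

1.74 %

The divider's output (Thévenin) resistance is R_A‖R_B = 2.643 kΩ.
Fractional drop under load = R_th/(R_th + R_L) = 2.643 / (2.643 + 149) = 0.01743.
So the output falls by 1.74 %.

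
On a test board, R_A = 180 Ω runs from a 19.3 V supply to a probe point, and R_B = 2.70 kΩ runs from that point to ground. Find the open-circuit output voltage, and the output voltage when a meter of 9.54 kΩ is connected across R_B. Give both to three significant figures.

Unloaded: 18.1 V; loaded: 17.8 V

Open-circuit: V = 19.3 × 2700/(180 + 2700) = 18.1 V.
With the load, R_B becomes R_B‖R_L = 2104 Ω, so V = 19.3 × 2104/2284 = 17.8 V.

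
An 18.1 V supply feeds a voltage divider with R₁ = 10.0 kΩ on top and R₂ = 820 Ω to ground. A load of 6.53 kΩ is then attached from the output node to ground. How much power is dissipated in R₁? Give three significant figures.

P ≈ 28.5 mW

Total resistance from the source is R₁ + (R₂‖R_L) = 10730 Ω, so I = 18.1/10730 Ω = 1.687 mA.
P = I²·R₁ = (1.687 mA)² × 10.0 kΩ = 28.5 mW.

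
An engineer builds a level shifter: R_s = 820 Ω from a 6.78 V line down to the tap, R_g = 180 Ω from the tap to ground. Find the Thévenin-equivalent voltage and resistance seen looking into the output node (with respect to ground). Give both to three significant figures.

V_th is the open-circuit tap voltage: 6.78 × 180/(820 + 180) = 1.22 V.
With the supply zeroed, R_s and R_g appear in parallel from the tap: R_th = R_s‖R_g = (820 × 180)/1000 = 148 Ω.

V_th = 1.22 V, R_th = 148 Ω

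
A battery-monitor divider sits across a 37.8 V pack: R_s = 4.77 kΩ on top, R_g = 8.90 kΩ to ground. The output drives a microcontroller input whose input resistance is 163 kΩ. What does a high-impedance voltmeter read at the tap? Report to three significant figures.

V_out ≈ 24.1 V

The load sits in parallel with R_g: R_g‖R_L = (8.90 × 163) / (8.90 + 163) = 8.439 kΩ.
V_out = 37.8 × 8.439 / (4.77 + 8.439) = 37.8 × 8.439/13.21 = 24.1 V.
(Unloaded it would have been 24.6 V.)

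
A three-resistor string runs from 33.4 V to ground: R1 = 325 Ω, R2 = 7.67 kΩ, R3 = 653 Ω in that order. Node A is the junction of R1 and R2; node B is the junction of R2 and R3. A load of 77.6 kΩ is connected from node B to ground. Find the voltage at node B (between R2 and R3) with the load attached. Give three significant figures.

V ≈ 2.50 V

At node B, R3 is in parallel with the load: R3‖R_L = 647.6 Ω.
Below node A the resistance is R2 + (R3‖R_L) = 8318 Ω, so V_A = 33.4 × 8318/8643 = 32.14 V.
Then V_B = V_A × (R3‖R_L)/(R2 + R3‖R_L) = 32.14 × 647.6/8318 = 2.50 V.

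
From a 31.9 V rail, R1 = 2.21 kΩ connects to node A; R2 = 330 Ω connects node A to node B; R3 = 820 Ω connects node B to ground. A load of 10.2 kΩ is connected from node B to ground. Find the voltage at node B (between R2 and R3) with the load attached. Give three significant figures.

At node B, R3 is in parallel with the load: R3‖R_L = 759.0 Ω.
Below node A the resistance is R2 + (R3‖R_L) = 1089 Ω, so V_A = 31.9 × 1089/3299 = 10.53 V.
Then V_B = V_A × (R3‖R_L)/(R2 + R3‖R_L) = 10.53 × 759.0/1089 = 7.34 V.

V ≈ 7.34 V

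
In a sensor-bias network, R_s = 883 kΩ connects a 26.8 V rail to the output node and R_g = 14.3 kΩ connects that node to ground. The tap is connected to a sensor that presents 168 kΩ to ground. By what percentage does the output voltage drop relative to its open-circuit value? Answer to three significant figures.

The divider's output (Thévenin) resistance is R_s‖R_g = 14.07 kΩ.
Fractional drop under load = R_th/(R_th + R_L) = 14.07 / (14.07 + 168) = 0.07729.
So the output falls by 7.73 %.

7.73 %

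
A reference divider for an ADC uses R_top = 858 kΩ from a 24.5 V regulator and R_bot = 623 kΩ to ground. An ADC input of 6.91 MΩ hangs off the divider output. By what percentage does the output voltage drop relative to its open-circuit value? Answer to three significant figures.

4.96 %

The divider's output (Thévenin) resistance is R_top‖R_bot = 360.9 kΩ.
Fractional drop under load = R_th/(R_th + R_L) = 360.9 / (360.9 + 6910) = 0.04964.
So the output falls by 4.96 %.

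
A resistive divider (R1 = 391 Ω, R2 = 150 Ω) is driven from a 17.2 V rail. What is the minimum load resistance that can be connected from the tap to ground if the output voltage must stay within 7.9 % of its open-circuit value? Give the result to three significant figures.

Output resistance R_th = R1‖R2 = (391 × 150)/541.0 = 108.4 Ω.
The fractional drop is R_th/(R_th + R_L); requiring this ≤ 0.0790 gives R_L ≥ R_th(1/0.0790 − 1) = 108.4 × 11.66 = 1.26 kΩ.

R_L(min) ≈ 1.26 kΩ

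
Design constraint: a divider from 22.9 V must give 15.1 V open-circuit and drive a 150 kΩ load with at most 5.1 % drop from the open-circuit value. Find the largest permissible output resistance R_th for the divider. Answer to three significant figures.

R_th ≤ 8.06 kΩ

Loading drop = R_th/(R_th + R_L) ≤ 0.0510, so R_th ≤ R_L · ε/(1−ε) = 150 kΩ × 0.0510/0.9490 = 8.06 kΩ.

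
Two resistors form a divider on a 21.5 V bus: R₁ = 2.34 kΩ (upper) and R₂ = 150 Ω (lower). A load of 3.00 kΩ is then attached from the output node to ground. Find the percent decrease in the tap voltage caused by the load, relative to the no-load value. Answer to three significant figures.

The divider's output (Thévenin) resistance is R₁‖R₂ = 141.0 Ω.
Fractional drop under load = R_th/(R_th + R_L) = 141.0 / (141.0 + 3000) = 0.04488.
So the output falls by 4.49 %.

4.49 %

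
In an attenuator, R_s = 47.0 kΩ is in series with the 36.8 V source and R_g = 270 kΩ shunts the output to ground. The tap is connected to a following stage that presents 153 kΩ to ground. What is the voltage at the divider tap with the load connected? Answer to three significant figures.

V_out ≈ 24.8 V

The load sits in parallel with R_g: R_g‖R_L = (270 × 153) / (270 + 153) = 97.66 kΩ.
V_out = 36.8 × 97.66 / (47.0 + 97.66) = 36.8 × 97.66/144.7 = 24.8 V.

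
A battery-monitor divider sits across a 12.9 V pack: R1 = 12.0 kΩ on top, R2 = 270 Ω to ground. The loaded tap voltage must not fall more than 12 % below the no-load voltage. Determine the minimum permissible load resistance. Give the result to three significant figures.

Output resistance R_th = R1‖R2 = (12000 × 270)/12270 = 264.1 Ω.
The fractional drop is R_th/(R_th + R_L); requiring this ≤ 0.120 gives R_L ≥ R_th(1/0.120 − 1) = 264.1 × 7.333 = 1.94 kΩ.

R_L(min) ≈ 1.94 kΩ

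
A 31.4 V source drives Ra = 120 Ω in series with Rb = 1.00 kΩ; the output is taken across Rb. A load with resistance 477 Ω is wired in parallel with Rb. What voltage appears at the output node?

V_out ≈ 22.9 V

The load sits in parallel with Rb: Rb‖R_L = (1000 × 477) / (1000 + 477) = 323.0 Ω.
V_out = 31.4 × 323.0 / (120 + 323.0) = 31.4 × 323.0/443.0 = 22.9 V.
(Unloaded it would have been 28.0 V.)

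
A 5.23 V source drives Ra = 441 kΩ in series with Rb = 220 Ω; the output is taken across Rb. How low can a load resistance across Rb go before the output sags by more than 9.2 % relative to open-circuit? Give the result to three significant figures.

R_L(min) ≈ 2.17 kΩ

Output resistance R_th = Ra‖Rb = (441000 × 220)/441200 = 219.9 Ω.
The fractional drop is R_th/(R_th + R_L); requiring this ≤ 0.0920 gives R_L ≥ R_th(1/0.0920 − 1) = 219.9 × 9.870 = 2.17 kΩ.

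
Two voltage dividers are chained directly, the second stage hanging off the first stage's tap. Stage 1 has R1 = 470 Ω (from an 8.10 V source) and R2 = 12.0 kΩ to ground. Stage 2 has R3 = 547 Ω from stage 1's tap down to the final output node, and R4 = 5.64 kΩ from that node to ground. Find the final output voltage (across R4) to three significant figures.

V_out ≈ 6.62 V

Stage 2 presents R3+R4 = 6187 Ω as a load on stage 1's tap.
Stage 1's lower leg becomes R2‖(R3+R4) = 4082 Ω, so V_mid = 8.10 × 4082/4552 = 7.264 V.
Stage 2 is itself unloaded: V_out = V_mid × R4/(R3+R4) = 7.264 × 5640/6187 = 6.62 V.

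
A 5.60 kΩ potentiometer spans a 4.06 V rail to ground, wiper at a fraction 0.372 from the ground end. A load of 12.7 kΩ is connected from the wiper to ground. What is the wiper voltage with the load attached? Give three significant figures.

V ≈ 1.37 V

The wiper splits the pot into (1−α)R = 3.517 kΩ above and αR = 2.083 kΩ below.
Lower section ‖ load = 1.790 kΩ.
V_wiper = 4.06 × 1.790/(3.517 + 1.790) = 1.37 V.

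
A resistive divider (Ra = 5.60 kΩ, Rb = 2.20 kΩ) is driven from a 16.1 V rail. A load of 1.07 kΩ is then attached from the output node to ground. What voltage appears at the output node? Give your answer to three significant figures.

V_out ≈ 1.83 V

The load sits in parallel with Rb: Rb‖R_L = (2.20 × 1.07) / (2.20 + 1.07) = 0.7199 kΩ.
V_out = 16.1 × 0.7199 / (5.60 + 0.7199) = 16.1 × 0.7199/6.320 = 1.83 V.
(Unloaded it would have been 4.54 V.)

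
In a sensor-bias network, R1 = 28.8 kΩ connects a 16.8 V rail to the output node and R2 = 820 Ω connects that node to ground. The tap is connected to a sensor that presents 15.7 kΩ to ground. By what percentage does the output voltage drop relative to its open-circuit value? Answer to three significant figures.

4.83 %

The divider's output (Thévenin) resistance is R1‖R2 = 797.3 Ω.
Fractional drop under load = R_th/(R_th + R_L) = 797.3 / (797.3 + 15700) = 0.04833.
So the output falls by 4.83 %.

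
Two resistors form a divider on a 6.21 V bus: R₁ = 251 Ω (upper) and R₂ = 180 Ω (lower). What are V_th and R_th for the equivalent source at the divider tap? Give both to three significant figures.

V_th = 2.59 V, R_th = 105 Ω

V_th is the open-circuit tap voltage: 6.21 × 180/(251 + 180) = 2.59 V.
With the supply zeroed, R₁ and R₂ appear in parallel from the tap: R_th = R₁‖R₂ = (251 × 180)/431.0 = 105 Ω.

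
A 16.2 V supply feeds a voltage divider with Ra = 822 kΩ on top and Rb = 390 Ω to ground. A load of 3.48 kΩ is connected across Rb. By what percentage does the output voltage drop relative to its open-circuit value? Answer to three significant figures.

10.1 %

The divider's output (Thévenin) resistance is Ra‖Rb = 389.8 Ω.
Fractional drop under load = R_th/(R_th + R_L) = 389.8 / (389.8 + 3480) = 0.1007.
So the output falls by 10.1 %.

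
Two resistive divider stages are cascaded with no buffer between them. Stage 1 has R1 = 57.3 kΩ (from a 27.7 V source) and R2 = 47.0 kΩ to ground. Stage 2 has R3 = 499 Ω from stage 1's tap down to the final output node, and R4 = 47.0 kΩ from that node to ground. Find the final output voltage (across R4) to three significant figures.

Stage 2 presents R3+R4 = 47500 Ω as a load on stage 1's tap.
Stage 1's lower leg becomes R2‖(R3+R4) = 23620 Ω, so V_mid = 27.7 × 23620/80920 = 8.086 V.
Stage 2 is itself unloaded: V_out = V_mid × R4/(R3+R4) = 8.086 × 47000/47500 = 8.00 V.

V_out ≈ 8.00 V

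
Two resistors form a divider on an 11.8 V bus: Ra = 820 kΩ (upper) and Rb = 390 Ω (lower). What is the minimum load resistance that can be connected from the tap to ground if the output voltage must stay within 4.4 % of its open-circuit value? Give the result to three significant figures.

R_L(min) ≈ 8.47 kΩ

Output resistance R_th = Ra‖Rb = (820000 × 390)/820400 = 389.8 Ω.
The fractional drop is R_th/(R_th + R_L); requiring this ≤ 0.0440 gives R_L ≥ R_th(1/0.0440 − 1) = 389.8 × 21.73 = 8.47 kΩ.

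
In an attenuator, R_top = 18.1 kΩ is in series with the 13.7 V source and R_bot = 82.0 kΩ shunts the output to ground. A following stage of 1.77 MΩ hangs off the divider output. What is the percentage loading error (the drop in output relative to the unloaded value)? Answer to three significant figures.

0.831 %

The divider's output (Thévenin) resistance is R_top‖R_bot = 14.83 kΩ.
Fractional drop under load = R_th/(R_th + R_L) = 14.83 / (14.83 + 1770) = 0.008307.
So the output falls by 0.831 %.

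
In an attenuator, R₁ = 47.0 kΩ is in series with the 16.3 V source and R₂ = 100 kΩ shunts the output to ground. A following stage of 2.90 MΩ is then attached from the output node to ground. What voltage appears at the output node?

V_out ≈ 11.0 V

The load sits in parallel with R₂: R₂‖R_L = (100 × 2900) / (100 + 2900) = 96.67 kΩ.
V_out = 16.3 × 96.67 / (47.0 + 96.67) = 16.3 × 96.67/143.7 = 11.0 V.
(Unloaded it would have been 11.1 V.)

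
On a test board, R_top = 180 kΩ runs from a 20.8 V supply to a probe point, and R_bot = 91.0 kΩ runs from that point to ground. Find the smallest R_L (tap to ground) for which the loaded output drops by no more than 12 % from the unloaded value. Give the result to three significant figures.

Output resistance R_th = R_top‖R_bot = (180 × 91.0)/271.0 = 60.44 kΩ.
The fractional drop is R_th/(R_th + R_L); requiring this ≤ 0.120 gives R_L ≥ R_th(1/0.120 − 1) = 60.44 × 7.333 = 443 kΩ.

R_L(min) ≈ 443 kΩ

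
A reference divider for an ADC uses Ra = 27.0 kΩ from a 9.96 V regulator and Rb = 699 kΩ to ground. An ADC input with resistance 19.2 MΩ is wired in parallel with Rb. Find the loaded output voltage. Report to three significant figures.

V_out ≈ 9.58 V

The load sits in parallel with Rb: Rb‖R_L = (699 × 19200) / (699 + 19200) = 674.4 kΩ.
V_out = 9.96 × 674.4 / (27.0 + 674.4) = 9.96 × 674.4/701.4 = 9.58 V.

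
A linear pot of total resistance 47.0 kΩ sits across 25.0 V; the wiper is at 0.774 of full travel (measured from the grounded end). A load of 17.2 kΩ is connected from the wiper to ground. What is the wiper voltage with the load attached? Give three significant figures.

V ≈ 13.1 V

The wiper splits the pot into (1−α)R = 10.62 kΩ above and αR = 36.38 kΩ below.
Lower section ‖ load = 11.68 kΩ.
V_wiper = 25.0 × 11.68/(10.62 + 11.68) = 13.1 V.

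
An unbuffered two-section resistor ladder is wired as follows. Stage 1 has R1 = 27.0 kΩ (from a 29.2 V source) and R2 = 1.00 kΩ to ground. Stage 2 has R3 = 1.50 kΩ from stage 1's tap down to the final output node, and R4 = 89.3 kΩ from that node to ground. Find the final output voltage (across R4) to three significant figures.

Stage 2 presents R3+R4 = 90.80 kΩ as a load on stage 1's tap.
Stage 1's lower leg becomes R2‖(R3+R4) = 0.9891 kΩ, so V_mid = 29.2 × 0.9891/27.99 = 1.032 V.
Stage 2 is itself unloaded: V_out = V_mid × R4/(R3+R4) = 1.032 × 89.3/90.80 = 1.01 V.

V_out ≈ 1.01 V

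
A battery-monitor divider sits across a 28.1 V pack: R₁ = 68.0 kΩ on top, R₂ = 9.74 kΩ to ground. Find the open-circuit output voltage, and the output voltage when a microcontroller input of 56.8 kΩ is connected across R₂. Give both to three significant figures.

Unloaded: 3.52 V; loaded: 3.06 V

Open-circuit: V = 28.1 × 9.74/(68.0 + 9.74) = 3.52 V.
With the load, R₂ becomes R₂‖R_L = 8.314 kΩ, so V = 28.1 × 8.314/76.31 = 3.06 V.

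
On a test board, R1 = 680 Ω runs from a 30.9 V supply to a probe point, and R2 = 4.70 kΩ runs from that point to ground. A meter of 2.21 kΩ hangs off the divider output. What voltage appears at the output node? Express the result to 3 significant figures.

The load sits in parallel with R2: R2‖R_L = (4700 × 2210) / (4700 + 2210) = 1503 Ω.
V_out = 30.9 × 1503 / (680 + 1503) = 30.9 × 1503/2183 = 21.3 V.

V_out ≈ 21.3 V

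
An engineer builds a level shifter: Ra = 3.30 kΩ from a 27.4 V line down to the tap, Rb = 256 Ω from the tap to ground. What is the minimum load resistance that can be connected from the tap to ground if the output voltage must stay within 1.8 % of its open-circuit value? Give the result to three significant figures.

R_L(min) ≈ 13.0 kΩ

Output resistance R_th = Ra‖Rb = (3300 × 256)/3556 = 237.6 Ω.
The fractional drop is R_th/(R_th + R_L); requiring this ≤ 0.0180 gives R_L ≥ R_th(1/0.0180 − 1) = 237.6 × 54.56 = 13.0 kΩ.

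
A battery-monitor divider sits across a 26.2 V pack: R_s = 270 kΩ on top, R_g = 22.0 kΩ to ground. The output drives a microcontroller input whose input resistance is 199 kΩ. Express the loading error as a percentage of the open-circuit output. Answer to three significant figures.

9.27 %

Unloaded V = 26.2 × 22.0/292.0 = 1.9740 V.
Loaded: R_g‖R_L = 19.81 kΩ, giving V = 26.2 × 19.81/289.8 = 1.7909 V.
Drop = (1.9740 − 1.7909) / 1.9740 = 9.27 %.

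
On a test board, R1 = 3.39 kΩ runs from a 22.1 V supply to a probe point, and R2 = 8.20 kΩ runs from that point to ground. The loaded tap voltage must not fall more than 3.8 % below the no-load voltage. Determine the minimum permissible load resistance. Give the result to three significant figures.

R_L(min) ≈ 60.7 kΩ

Output resistance R_th = R1‖R2 = (3.39 × 8.20)/11.59 = 2.398 kΩ.
The fractional drop is R_th/(R_th + R_L); requiring this ≤ 0.0380 gives R_L ≥ R_th(1/0.0380 − 1) = 2.398 × 25.32 = 60.7 kΩ.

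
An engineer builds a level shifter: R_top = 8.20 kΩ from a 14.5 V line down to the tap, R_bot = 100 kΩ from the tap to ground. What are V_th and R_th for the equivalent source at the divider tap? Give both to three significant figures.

V_th = 13.4 V, R_th = 7.58 kΩ

V_th is the open-circuit tap voltage: 14.5 × 100/(8.20 + 100) = 13.4 V.
With the supply zeroed, R_top and R_bot appear in parallel from the tap: R_th = R_top‖R_bot = (8.20 × 100)/108.2 = 7.58 kΩ.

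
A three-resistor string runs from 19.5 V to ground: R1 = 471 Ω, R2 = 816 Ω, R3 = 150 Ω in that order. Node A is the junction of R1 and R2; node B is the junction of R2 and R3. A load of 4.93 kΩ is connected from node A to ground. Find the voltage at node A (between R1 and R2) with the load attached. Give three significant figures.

Below node A the series string R2+R3 = 966.0 Ω sits in parallel with the 4930 Ω load: 807.7 Ω.
V_A = 19.5 × 807.7/(471 + 807.7) = 12.3 V.

V ≈ 12.3 V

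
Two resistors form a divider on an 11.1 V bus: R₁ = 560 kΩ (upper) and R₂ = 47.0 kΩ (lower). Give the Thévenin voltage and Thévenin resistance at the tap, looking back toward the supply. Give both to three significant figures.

V_th = 0.859 V, R_th = 43.4 kΩ

V_th is the open-circuit tap voltage: 11.1 × 47.0/(560 + 47.0) = 0.859 V.
With the supply zeroed, R₁ and R₂ appear in parallel from the tap: R_th = R₁‖R₂ = (560 × 47.0)/607.0 = 43.4 kΩ.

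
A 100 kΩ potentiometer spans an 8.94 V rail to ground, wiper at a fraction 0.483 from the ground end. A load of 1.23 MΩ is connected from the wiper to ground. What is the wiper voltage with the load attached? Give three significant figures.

V ≈ 4.23 V

The wiper splits the pot into (1−α)R = 51.70 kΩ above and αR = 48.30 kΩ below.
Lower section ‖ load = 46.48 kΩ.
V_wiper = 8.94 × 46.48/(51.70 + 46.48) = 4.23 V.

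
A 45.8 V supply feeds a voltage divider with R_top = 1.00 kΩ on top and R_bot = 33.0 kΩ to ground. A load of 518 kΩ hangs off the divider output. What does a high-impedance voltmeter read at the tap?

V_out ≈ 44.4 V

The load sits in parallel with R_bot: R_bot‖R_L = (33.0 × 518) / (33.0 + 518) = 31.02 kΩ.
V_out = 45.8 × 31.02 / (1.00 + 31.02) = 45.8 × 31.02/32.02 = 44.4 V.
(Unloaded it would have been 44.5 V.)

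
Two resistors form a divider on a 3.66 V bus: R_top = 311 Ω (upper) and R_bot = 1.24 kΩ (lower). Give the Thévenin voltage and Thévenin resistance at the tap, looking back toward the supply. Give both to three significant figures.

V_th = 2.93 V, R_th = 249 Ω

V_th is the open-circuit tap voltage: 3.66 × 1240/(311 + 1240) = 2.93 V.
With the supply zeroed, R_top and R_bot appear in parallel from the tap: R_th = R_top‖R_bot = (311 × 1240)/1551 = 249 Ω.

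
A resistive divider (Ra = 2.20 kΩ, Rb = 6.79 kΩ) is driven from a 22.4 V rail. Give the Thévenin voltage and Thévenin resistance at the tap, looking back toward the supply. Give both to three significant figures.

V_th is the open-circuit tap voltage: 22.4 × 6.79/(2.20 + 6.79) = 16.9 V.
With the supply zeroed, Ra and Rb appear in parallel from the tap: R_th = Ra‖Rb = (2.20 × 6.79)/8.990 = 1.66 kΩ.

V_th = 16.9 V, R_th = 1.66 kΩ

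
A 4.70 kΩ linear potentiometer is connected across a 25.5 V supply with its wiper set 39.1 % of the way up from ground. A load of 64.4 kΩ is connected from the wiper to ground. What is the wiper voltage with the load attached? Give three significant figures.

V ≈ 9.80 V

The wiper splits the pot into (1−α)R = 2.862 kΩ above and αR = 1.838 kΩ below.
Lower section ‖ load = 1.787 kΩ.
V_wiper = 25.5 × 1.787/(2.862 + 1.787) = 9.80 V.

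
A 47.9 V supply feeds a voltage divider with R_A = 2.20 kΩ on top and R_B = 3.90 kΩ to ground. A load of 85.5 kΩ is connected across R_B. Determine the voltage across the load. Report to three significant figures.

The load sits in parallel with R_B: R_B‖R_L = (3.90 × 85.5) / (3.90 + 85.5) = 3.730 kΩ.
V_out = 47.9 × 3.730 / (2.20 + 3.730) = 47.9 × 3.730/5.930 = 30.1 V.
(Unloaded it would have been 30.6 V.)

V_out ≈ 30.1 V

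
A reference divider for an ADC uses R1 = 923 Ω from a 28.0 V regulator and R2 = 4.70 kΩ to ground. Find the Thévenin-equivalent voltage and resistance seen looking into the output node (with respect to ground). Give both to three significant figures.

V_th = 23.4 V, R_th = 771 Ω

V_th is the open-circuit tap voltage: 28.0 × 4700/(923 + 4700) = 23.4 V.
With the supply zeroed, R1 and R2 appear in parallel from the tap: R_th = R1‖R2 = (923 × 4700)/5623 = 771 Ω.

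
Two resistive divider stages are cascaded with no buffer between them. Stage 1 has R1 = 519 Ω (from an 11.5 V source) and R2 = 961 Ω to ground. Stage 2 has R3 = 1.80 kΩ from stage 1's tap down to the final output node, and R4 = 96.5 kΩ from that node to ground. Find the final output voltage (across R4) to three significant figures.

Stage 2 presents R3+R4 = 98300 Ω as a load on stage 1's tap.
Stage 1's lower leg becomes R2‖(R3+R4) = 951.7 Ω, so V_mid = 11.5 × 951.7/1471 = 7.442 V.
Stage 2 is itself unloaded: V_out = V_mid × R4/(R3+R4) = 7.442 × 96500/98300 = 7.31 V.

V_out ≈ 7.31 V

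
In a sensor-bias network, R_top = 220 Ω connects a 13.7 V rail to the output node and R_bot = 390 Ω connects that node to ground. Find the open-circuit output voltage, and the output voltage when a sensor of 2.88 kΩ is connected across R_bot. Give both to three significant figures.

Unloaded: 8.76 V; loaded: 8.35 V

Open-circuit: V = 13.7 × 390/(220 + 390) = 8.76 V.
With the load, R_bot becomes R_bot‖R_L = 343.5 Ω, so V = 13.7 × 343.5/563.5 = 8.35 V.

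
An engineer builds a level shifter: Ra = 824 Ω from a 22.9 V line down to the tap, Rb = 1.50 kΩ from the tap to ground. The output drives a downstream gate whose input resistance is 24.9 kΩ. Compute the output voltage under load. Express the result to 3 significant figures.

The load sits in parallel with Rb: Rb‖R_L = (1500 × 24900) / (1500 + 24900) = 1415 Ω.
V_out = 22.9 × 1415 / (824 + 1415) = 22.9 × 1415/2239 = 14.5 V.
(Unloaded it would have been 14.8 V.)

V_out ≈ 14.5 V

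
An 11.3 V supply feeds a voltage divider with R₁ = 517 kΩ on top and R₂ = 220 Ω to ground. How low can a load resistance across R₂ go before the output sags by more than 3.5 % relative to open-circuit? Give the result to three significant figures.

R_L(min) ≈ 6.06 kΩ

Output resistance R_th = R₁‖R₂ = (517000 × 220)/517200 = 219.9 Ω.
The fractional drop is R_th/(R_th + R_L); requiring this ≤ 0.0350 gives R_L ≥ R_th(1/0.0350 − 1) = 219.9 × 27.57 = 6.06 kΩ.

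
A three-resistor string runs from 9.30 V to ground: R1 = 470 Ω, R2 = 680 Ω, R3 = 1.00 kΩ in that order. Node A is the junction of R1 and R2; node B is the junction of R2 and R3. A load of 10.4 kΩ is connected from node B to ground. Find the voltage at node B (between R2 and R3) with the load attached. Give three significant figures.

At node B, R3 is in parallel with the load: R3‖R_L = 912.3 Ω.
Below node A the resistance is R2 + (R3‖R_L) = 1592 Ω, so V_A = 9.30 × 1592/2062 = 7.181 V.
Then V_B = V_A × (R3‖R_L)/(R2 + R3‖R_L) = 7.181 × 912.3/1592 = 4.11 V.

V ≈ 4.11 V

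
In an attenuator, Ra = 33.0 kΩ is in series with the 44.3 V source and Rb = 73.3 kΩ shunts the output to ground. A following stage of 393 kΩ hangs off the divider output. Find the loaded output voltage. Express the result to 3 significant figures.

V_out ≈ 28.9 V

The load sits in parallel with Rb: Rb‖R_L = (73.3 × 393) / (73.3 + 393) = 61.78 kΩ.
V_out = 44.3 × 61.78 / (33.0 + 61.78) = 44.3 × 61.78/94.78 = 28.9 V.
(Unloaded it would have been 30.5 V.)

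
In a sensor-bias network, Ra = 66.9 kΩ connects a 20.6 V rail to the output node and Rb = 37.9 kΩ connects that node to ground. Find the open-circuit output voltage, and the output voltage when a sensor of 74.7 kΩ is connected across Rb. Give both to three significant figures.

Unloaded: 7.45 V; loaded: 5.63 V

Open-circuit: V = 20.6 × 37.9/(66.9 + 37.9) = 7.45 V.
With the load, Rb becomes Rb‖R_L = 25.14 kΩ, so V = 20.6 × 25.14/92.04 = 5.63 V.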